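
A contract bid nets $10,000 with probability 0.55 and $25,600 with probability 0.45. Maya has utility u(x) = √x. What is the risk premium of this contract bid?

E[u] = 0.55·√10000 + 0.45·√25600 = 0.55·100 + 0.45·160 = 127
CE = (127)² = 16129
Risk premium = EV − CE = 17020 − 16129 = 891

$891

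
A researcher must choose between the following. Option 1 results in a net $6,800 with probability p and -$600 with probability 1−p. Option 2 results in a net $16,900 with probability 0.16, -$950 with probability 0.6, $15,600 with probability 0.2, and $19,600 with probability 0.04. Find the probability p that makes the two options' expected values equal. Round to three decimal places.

EV(Option 2) = 0.16 × 16900 + 0.6 × (-950) + 0.2 × 15600 + 0.04 × 19600 = 2704 − 570 + 3120 + 784 = 6038
p·6800 + (1−p)·(-600) = 6038
7400p − 600 = 6038
p = (6038 + 600) / 7400

p = 0.897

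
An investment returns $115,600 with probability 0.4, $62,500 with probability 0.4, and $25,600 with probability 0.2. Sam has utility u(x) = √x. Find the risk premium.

$4,536

E[u] = 0.4·√115600 + 0.4·√62500 + 0.2·√25600 = 0.4·340 + 0.4·250 + 0.2·160 = 268
CE = (268)² = 71824
Risk premium = EV − CE = 76360 − 71824 = 4536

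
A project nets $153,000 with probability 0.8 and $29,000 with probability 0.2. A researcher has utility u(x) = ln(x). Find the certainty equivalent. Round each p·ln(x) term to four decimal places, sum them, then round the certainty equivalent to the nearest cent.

E[u] = 0.8·ln(153000) + 0.2·ln(29000) = 9.5506 + 2.0550 = 11.6056
CE = e^11.6056 ≈ 109710.46

$109,710.46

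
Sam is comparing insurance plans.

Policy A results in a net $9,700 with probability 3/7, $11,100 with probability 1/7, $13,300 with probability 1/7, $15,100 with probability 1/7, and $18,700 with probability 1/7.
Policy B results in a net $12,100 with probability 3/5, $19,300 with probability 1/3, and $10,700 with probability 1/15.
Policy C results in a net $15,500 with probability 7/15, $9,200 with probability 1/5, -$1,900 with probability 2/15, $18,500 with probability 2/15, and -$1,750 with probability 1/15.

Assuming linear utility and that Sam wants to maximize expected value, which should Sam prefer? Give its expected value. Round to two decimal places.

Policy B ($14,406.67)

Policy A = 3/7 × 9700 + 1/7 × 11100 + 1/7 × 13300 + 1/7 × 15100 + 1/7 × 18700 = 4157.1429 + 1585.7143 + 1900 + 2157.1429 + 2671.4286 = 12471.4286
Policy B = 3/5 × 12100 + 1/3 × 19300 + 1/15 × 10700 = 7260 + 6433.3333 + 713.3333 = 14406.6667
Policy C = 7/15 × 15500 + 1/5 × 9200 + 2/15 × (-1900) + 2/15 × 18500 + 1/15 × (-1750) = 7233.3333 + 1840 − 253.3333 + 2466.6667 − 116.6667 = 11170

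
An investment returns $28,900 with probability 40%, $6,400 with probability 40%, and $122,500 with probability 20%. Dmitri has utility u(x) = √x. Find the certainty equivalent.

E[u] = 0.4·√28900 + 0.4·√6400 + 0.2·√122500 = 0.4·170 + 0.4·80 + 0.2·350 = 170
CE = (170)² = 28900

$28,900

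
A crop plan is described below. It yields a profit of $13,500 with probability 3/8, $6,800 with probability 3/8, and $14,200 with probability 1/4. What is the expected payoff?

EV = 3/8 × 13500 + 3/8 × 6800 + 1/4 × 14200 = 5062.5 + 2550 + 3550 = 11162.5

$11,162.50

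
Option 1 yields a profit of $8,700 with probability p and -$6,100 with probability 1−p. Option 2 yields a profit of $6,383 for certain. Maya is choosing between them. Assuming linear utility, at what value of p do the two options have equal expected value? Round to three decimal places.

p = 0.843

p·8700 + (1−p)·(-6100) = 6383
14800p − 6100 = 6383
p = (6383 + 6100) / 14800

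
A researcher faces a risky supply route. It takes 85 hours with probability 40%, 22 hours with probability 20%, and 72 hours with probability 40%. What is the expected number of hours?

EV = 0.4 × 85 + 0.2 × 22 + 0.4 × 72 = 34 + 4.4 + 28.8 = 67.2

67.2 hours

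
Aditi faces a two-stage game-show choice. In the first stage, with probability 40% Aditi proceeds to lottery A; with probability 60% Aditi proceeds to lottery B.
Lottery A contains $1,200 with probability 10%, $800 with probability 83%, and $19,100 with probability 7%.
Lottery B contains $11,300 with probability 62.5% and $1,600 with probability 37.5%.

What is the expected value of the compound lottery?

EV(A) = 0.1 × 1200 + 0.83 × 800 + 0.07 × 19100 = 120 + 664 + 1337 = 2121
EV(B) = 0.625 × 11300 + 0.375 × 1600 = 7062.5 + 600 = 7662.5
Overall = 0.4 × 2121 + 0.6 × 7662.5 = 848.4 + 4597.5 = 5445.9

$5,445.90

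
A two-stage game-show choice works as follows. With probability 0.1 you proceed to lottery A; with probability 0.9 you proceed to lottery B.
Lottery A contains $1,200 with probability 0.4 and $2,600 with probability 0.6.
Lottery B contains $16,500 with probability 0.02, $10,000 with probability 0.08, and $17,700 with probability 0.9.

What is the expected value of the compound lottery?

$15,558

EV(A) = 0.4 × 1200 + 0.6 × 2600 = 480 + 1560 = 2040
EV(B) = 0.02 × 16500 + 0.08 × 10000 + 0.9 × 17700 = 330 + 800 + 15930 = 17060
Overall = 0.1 × 2040 + 0.9 × 17060 = 204 + 15354 = 15558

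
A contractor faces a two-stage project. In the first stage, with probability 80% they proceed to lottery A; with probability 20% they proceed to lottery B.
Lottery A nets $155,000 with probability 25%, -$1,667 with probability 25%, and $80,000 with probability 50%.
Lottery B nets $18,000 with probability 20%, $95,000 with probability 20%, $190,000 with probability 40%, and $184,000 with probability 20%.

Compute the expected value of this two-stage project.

EV(A) = 0.25 × 155000 + 0.25 × (-1667) + 0.5 × 80000 = 38750 − 416.75 + 40000 = 78333.25
EV(B) = 0.2 × 18000 + 0.2 × 95000 + 0.4 × 190000 + 0.2 × 184000 = 3600 + 19000 + 76000 + 36800 = 135400
Overall = 0.8 × 78333.25 + 0.2 × 135400 = 62666.6 + 27080 = 89746.6

$89,746.60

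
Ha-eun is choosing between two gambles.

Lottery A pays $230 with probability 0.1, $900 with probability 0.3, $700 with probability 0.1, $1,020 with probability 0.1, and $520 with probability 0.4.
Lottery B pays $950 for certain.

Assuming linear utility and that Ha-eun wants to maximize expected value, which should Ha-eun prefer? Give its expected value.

Lottery B ($950)

Lottery A = 0.1 × 230 + 0.3 × 900 + 0.1 × 700 + 0.1 × 1020 + 0.4 × 520 = 23 + 270 + 70 + 102 + 208 = 673
Lottery B: 950 (certain)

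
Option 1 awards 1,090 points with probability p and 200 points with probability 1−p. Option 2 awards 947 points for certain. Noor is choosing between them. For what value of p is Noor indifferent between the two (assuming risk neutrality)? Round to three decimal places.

p = 0.839

p·1090 + (1−p)·200 = 947
890p + 200 = 947
p = (947 − 200) / 890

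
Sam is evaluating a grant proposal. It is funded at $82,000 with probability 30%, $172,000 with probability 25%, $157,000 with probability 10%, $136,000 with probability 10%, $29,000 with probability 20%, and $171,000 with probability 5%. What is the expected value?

$111,250

EV = 0.3 × 82000 + 0.25 × 172000 + 0.1 × 157000 + 0.1 × 136000 + 0.2 × 29000 + 0.05 × 171000 = 24600 + 43000 + 15700 + 13600 + 5800 + 8550 = 111250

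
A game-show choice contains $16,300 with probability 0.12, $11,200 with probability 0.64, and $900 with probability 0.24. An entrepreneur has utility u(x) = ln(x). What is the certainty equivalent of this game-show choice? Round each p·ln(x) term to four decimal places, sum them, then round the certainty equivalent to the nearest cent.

$6,397.10

E[u] = 0.12·ln(16300) + 0.64·ln(11200) + 0.24·ln(900) = 1.1639 + 5.9671 + 1.6326 = 8.7636
CE = e^8.7636 ≈ 6397.10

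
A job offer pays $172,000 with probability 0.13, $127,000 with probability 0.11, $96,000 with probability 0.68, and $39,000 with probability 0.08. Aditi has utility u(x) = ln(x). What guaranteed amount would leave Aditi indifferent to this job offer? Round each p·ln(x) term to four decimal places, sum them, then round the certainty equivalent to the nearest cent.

$99,369.45

E[u] = 0.13·ln(172000) + 0.11·ln(127000) + 0.68·ln(96000) + 0.08·ln(39000) = 1.5672 + 1.2927 + 7.8010 + 0.8457 = 11.5066
CE = e^11.5066 ≈ 99369.45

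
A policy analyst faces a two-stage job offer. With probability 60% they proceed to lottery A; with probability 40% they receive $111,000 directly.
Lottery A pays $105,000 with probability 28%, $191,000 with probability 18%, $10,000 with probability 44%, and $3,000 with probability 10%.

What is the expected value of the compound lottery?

$85,488

EV(A) = 0.28 × 105000 + 0.18 × 191000 + 0.44 × 10000 + 0.1 × 3000 = 29400 + 34380 + 4400 + 300 = 68480
Branch B: 111000 (certain)
Overall = 0.6 × 68480 + 0.4 × 111000 = 41088 + 44400 = 85488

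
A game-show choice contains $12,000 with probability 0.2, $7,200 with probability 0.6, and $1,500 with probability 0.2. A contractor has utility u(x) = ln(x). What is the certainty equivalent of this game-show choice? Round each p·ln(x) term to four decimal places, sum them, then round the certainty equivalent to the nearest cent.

$5,826.66

E[u] = 0.2·ln(12000) + 0.6·ln(7200) + 0.2·ln(1500) = 1.8785 + 5.3291 + 1.4626 = 8.6702
CE = e^8.6702 ≈ 5826.66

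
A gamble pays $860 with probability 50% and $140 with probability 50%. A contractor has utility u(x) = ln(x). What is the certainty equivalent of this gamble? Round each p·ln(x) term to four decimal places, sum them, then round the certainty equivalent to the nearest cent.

E[u] = 0.5·ln(860) + 0.5·ln(140) = 3.3785 + 2.4708 = 5.8493
CE = e^5.8493 ≈ 346.99

$346.99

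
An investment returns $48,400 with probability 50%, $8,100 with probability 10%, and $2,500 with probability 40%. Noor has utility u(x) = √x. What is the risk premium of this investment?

$6,689

E[u] = 0.5·√48400 + 0.1·√8100 + 0.4·√2500 = 0.5·220 + 0.1·90 + 0.4·50 = 139
CE = (139)² = 19321
Risk premium = EV − CE = 26010 − 19321 = 6689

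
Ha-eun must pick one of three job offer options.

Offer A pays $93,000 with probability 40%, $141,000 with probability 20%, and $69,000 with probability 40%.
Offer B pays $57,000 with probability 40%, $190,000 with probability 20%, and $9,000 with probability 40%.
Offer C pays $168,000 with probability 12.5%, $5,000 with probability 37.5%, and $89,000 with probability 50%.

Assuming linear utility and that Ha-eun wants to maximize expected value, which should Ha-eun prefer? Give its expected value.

Offer A = 0.4 × 93000 + 0.2 × 141000 + 0.4 × 69000 = 37200 + 28200 + 27600 = 93000
Offer B = 0.4 × 57000 + 0.2 × 190000 + 0.4 × 9000 = 22800 + 38000 + 3600 = 64400
Offer C = 0.125 × 168000 + 0.375 × 5000 + 0.5 × 89000 = 21000 + 1875 + 44500 = 67375

Offer A ($93,000)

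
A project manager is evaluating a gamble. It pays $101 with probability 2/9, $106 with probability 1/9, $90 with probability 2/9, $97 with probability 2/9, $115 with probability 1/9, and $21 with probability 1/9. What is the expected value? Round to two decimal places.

$90.89

EV = 2/9 × 101 + 1/9 × 106 + 2/9 × 90 + 2/9 × 97 + 1/9 × 115 + 1/9 × 21 = 22.4444 + 11.7778 + 20 + 21.5556 + 12.7778 + 2.3333 = 90.8889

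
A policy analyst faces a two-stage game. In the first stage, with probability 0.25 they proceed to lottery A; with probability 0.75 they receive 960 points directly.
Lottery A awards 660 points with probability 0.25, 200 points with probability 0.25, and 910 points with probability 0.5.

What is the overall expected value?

EV(A) = 0.25 × 660 + 0.25 × 200 + 0.5 × 910 = 165 + 50 + 455 = 670
Branch B: 960 (certain)
Overall = 0.25 × 670 + 0.75 × 960 = 167.5 + 720 = 887.5

887.5 points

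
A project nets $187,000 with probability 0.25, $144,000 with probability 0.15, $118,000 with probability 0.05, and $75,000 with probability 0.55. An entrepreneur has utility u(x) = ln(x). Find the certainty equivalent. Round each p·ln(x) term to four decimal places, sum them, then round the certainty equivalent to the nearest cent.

$106,308.44

E[u] = 0.25·ln(187000) + 0.15·ln(144000) + 0.05·ln(118000) + 0.55·ln(75000) = 3.0347 + 1.7816 + 0.5839 + 6.1739 = 11.5741
CE = e^11.5741 ≈ 106308.44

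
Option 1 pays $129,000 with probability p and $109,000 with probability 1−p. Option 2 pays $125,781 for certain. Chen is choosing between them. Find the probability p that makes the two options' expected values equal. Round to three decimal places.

p·129000 + (1−p)·109000 = 125781
20000p + 109000 = 125781
p = (125781 − 109000) / 20000

p = 0.839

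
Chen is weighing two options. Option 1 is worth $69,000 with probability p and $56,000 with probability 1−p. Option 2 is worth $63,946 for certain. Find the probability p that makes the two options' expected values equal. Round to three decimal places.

p = 0.611

p·69000 + (1−p)·56000 = 63946
13000p + 56000 = 63946
p = (63946 − 56000) / 13000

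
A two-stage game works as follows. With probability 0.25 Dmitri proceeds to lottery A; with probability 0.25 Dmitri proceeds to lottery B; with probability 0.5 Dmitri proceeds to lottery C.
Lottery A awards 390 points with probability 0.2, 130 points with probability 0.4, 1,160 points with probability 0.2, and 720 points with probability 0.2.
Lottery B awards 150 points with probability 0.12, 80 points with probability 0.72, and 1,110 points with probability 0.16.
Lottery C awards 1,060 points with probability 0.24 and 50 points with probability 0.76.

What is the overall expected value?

EV(A) = 0.2 × 390 + 0.4 × 130 + 0.2 × 1160 + 0.2 × 720 = 78 + 52 + 232 + 144 = 506
EV(B) = 0.12 × 150 + 0.72 × 80 + 0.16 × 1110 = 18 + 57.6 + 177.6 = 253.2
EV(C) = 0.24 × 1060 + 0.76 × 50 = 254.4 + 38 = 292.4
Overall = 0.25 × 506 + 0.25 × 253.2 + 0.5 × 292.4 = 126.5 + 63.3 + 146.2 = 336

336 points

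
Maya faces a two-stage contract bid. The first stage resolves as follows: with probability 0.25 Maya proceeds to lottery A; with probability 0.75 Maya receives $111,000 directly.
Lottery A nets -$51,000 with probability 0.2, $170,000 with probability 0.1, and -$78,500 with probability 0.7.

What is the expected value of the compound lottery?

EV(A) = 0.2 × (-51000) + 0.1 × 170000 + 0.7 × (-78500) = -10200 + 17000 − 54950 = -48150
Branch B: 111000 (certain)
Overall = 0.25 × (-48150) + 0.75 × 111000 = -12037.5 + 83250 = 71212.5

$71,212.50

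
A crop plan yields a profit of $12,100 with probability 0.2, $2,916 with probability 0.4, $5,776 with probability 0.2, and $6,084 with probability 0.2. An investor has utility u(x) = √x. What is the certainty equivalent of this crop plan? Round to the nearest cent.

$5,535.36

E[u] = 0.2·√12100 + 0.4·√2916 + 0.2·√5776 + 0.2·√6084 = 0.2·110 + 0.4·54 + 0.2·76 + 0.2·78 = 74.4
CE = (74.4)² = 5535.36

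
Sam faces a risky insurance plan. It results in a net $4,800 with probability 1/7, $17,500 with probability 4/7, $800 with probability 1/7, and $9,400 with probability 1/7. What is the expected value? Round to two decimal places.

EV = 1/7 × 4800 + 4/7 × 17500 + 1/7 × 800 + 1/7 × 9400 = 685.7143 + 10000 + 114.2857 + 1342.8571 = 12142.8571

$12,142.86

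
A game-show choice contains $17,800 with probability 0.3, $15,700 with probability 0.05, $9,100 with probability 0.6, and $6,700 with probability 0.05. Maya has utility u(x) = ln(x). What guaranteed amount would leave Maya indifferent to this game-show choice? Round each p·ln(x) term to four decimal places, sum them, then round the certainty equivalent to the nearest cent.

E[u] = 0.3·ln(17800) + 0.05·ln(15700) + 0.6·ln(9100) + 0.05·ln(6700) = 2.9361 + 0.4831 + 5.4696 + 0.4405 = 9.3293
CE = e^9.3293 ≈ 11263.24

$11,263.24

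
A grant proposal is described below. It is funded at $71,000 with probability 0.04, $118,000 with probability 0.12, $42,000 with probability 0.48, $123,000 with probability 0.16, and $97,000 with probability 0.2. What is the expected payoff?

EV = 0.04 × 71000 + 0.12 × 118000 + 0.48 × 42000 + 0.16 × 123000 + 0.2 × 97000 = 2840 + 14160 + 20160 + 19680 + 19400 = 76240

$76,240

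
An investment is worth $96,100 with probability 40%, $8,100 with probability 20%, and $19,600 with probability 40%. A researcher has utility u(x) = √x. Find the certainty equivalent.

E[u] = 0.4·√96100 + 0.2·√8100 + 0.4·√19600 = 0.4·310 + 0.2·90 + 0.4·140 = 198
CE = (198)² = 39204

$39,204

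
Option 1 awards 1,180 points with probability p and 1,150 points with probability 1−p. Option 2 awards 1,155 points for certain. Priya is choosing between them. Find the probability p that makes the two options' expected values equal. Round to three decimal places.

p = 0.167

p·1180 + (1−p)·1150 = 1155
30p + 1150 = 1155
p = (1155 − 1150) / 30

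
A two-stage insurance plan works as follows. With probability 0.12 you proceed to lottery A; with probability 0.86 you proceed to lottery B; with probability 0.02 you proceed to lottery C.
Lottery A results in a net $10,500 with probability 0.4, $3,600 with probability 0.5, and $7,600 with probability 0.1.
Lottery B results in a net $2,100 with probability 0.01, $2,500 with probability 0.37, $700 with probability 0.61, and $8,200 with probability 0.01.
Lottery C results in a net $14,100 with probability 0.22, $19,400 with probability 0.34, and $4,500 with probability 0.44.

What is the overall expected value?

EV(A) = 0.4 × 10500 + 0.5 × 3600 + 0.1 × 7600 = 4200 + 1800 + 760 = 6760
EV(B) = 0.01 × 2100 + 0.37 × 2500 + 0.61 × 700 + 0.01 × 8200 = 21 + 925 + 427 + 82 = 1455
EV(C) = 0.22 × 14100 + 0.34 × 19400 + 0.44 × 4500 = 3102 + 6596 + 1980 = 11678
Overall = 0.12 × 6760 + 0.86 × 1455 + 0.02 × 11678 = 811.2 + 1251.3 + 233.56 = 2296.06

$2,296.06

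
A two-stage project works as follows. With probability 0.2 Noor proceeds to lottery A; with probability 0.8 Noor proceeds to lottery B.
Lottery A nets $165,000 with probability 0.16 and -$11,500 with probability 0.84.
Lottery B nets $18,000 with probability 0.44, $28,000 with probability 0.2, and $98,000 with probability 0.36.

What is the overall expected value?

$42,388

EV(A) = 0.16 × 165000 + 0.84 × (-11500) = 26400 − 9660 = 16740
EV(B) = 0.44 × 18000 + 0.2 × 28000 + 0.36 × 98000 = 7920 + 5600 + 35280 = 48800
Overall = 0.2 × 16740 + 0.8 × 48800 = 3348 + 39040 = 42388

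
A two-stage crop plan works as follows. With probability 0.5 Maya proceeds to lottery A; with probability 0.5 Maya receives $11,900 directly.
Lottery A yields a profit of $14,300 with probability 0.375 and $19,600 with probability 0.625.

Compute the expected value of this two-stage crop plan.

$14,756.25

EV(A) = 0.375 × 14300 + 0.625 × 19600 = 5362.5 + 12250 = 17612.5
Branch B: 11900 (certain)
Overall = 0.5 × 17612.5 + 0.5 × 11900 = 8806.25 + 5950 = 14756.25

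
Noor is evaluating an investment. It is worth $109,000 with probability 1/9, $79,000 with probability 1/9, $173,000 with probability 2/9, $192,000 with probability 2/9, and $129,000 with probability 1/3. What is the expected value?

$145,000

EV = 1/9 × 109000 + 1/9 × 79000 + 2/9 × 173000 + 2/9 × 192000 + 1/3 × 129000 = 12111.1111 + 8777.7778 + 38444.4444 + 42666.6667 + 43000 = 145000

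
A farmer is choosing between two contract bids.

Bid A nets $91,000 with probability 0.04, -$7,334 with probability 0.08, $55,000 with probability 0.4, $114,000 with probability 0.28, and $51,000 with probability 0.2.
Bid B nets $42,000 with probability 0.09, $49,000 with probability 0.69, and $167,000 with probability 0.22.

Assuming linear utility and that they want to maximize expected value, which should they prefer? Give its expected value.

Bid B ($74,330)

Bid A = 0.04 × 91000 + 0.08 × (-7334) + 0.4 × 55000 + 0.28 × 114000 + 0.2 × 51000 = 3640 − 586.72 + 22000 + 31920 + 10200 = 67173.28
Bid B = 0.09 × 42000 + 0.69 × 49000 + 0.22 × 167000 = 3780 + 33810 + 36740 = 74330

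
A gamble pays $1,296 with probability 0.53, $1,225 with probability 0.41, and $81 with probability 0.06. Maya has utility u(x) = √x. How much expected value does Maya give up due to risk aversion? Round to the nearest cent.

E[u] = 0.53·√1296 + 0.41·√1225 + 0.06·√81 = 0.53·36 + 0.41·35 + 0.06·9 = 33.97
CE = (33.97)² = 1153.9609
Risk premium = EV − CE = 1193.99 − 1153.9609 = 40.0291

$40.03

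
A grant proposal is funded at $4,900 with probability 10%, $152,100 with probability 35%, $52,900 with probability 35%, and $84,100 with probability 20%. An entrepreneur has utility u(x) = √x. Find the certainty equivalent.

$79,524

E[u] = 0.1·√4900 + 0.35·√152100 + 0.35·√52900 + 0.2·√84100 = 0.1·70 + 0.35·390 + 0.35·230 + 0.2·290 = 282
CE = (282)² = 79524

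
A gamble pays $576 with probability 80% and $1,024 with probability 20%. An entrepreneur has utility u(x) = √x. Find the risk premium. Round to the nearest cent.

$10.24

E[u] = 0.8·√576 + 0.2·√1024 = 0.8·24 + 0.2·32 = 25.6
CE = (25.6)² = 655.36
Risk premium = EV − CE = 665.6 − 655.36 = 10.24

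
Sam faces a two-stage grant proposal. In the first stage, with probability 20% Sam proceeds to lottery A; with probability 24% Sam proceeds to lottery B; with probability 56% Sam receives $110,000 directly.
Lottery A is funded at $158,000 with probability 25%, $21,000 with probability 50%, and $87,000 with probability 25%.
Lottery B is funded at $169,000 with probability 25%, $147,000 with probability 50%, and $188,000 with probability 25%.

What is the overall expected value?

$115,010

EV(A) = 0.25 × 158000 + 0.5 × 21000 + 0.25 × 87000 = 39500 + 10500 + 21750 = 71750
EV(B) = 0.25 × 169000 + 0.5 × 147000 + 0.25 × 188000 = 42250 + 73500 + 47000 = 162750
Branch C: 110000 (certain)
Overall = 0.2 × 71750 + 0.24 × 162750 + 0.56 × 110000 = 14350 + 39060 + 61600 = 115010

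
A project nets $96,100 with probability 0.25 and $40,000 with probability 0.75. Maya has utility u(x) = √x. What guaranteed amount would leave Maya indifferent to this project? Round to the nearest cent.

E[u] = 0.25·√96100 + 0.75·√40000 = 0.25·310 + 0.75·200 = 227.5
CE = (227.5)² = 51756.25

$51,756.25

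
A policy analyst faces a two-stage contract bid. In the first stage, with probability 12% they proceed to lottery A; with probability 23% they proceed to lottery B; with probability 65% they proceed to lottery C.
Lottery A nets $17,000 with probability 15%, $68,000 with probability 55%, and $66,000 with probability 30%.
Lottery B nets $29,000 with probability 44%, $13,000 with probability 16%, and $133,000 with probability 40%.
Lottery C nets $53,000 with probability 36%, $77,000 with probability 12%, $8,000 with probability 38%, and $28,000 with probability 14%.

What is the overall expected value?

$45,751.20

EV(A) = 0.15 × 17000 + 0.55 × 68000 + 0.3 × 66000 = 2550 + 37400 + 19800 = 59750
EV(B) = 0.44 × 29000 + 0.16 × 13000 + 0.4 × 133000 = 12760 + 2080 + 53200 = 68040
EV(C) = 0.36 × 53000 + 0.12 × 77000 + 0.38 × 8000 + 0.14 × 28000 = 19080 + 9240 + 3040 + 3920 = 35280
Overall = 0.12 × 59750 + 0.23 × 68040 + 0.65 × 35280 = 7170 + 15649.2 + 22932 = 45751.2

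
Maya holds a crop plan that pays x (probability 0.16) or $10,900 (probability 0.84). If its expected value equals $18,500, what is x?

0.16·x + 0.84·10900 = 18500
0.16·x = 18500 − 9156 = 9344
x = 9344 / 0.16 = 58400

x = $58,400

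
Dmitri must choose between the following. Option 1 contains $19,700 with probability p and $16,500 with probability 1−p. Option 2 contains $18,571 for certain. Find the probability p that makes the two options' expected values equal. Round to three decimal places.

p = 0.647

p·19700 + (1−p)·16500 = 18571
3200p + 16500 = 18571
p = (18571 − 16500) / 3200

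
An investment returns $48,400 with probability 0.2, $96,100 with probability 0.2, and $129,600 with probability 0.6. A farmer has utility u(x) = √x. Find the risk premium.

$2,976

E[u] = 0.2·√48400 + 0.2·√96100 + 0.6·√129600 = 0.2·220 + 0.2·310 + 0.6·360 = 322
CE = (322)² = 103684
Risk premium = EV − CE = 106660 − 103684 = 2976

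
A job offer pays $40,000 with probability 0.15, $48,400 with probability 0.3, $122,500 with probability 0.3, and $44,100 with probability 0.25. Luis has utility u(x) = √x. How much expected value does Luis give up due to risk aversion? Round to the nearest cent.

$4,032.75

E[u] = 0.15·√40000 + 0.3·√48400 + 0.3·√122500 + 0.25·√44100 = 0.15·200 + 0.3·220 + 0.3·350 + 0.25·210 = 253.5
CE = (253.5)² = 64262.25
Risk premium = EV − CE = 68295 − 64262.25 = 4032.75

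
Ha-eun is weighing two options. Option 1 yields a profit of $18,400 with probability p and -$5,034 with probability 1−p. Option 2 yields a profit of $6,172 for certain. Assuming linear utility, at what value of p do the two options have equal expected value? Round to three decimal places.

p·18400 + (1−p)·(-5034) = 6172
23434p − 5034 = 6172
p = (6172 + 5034) / 23434

p = 0.478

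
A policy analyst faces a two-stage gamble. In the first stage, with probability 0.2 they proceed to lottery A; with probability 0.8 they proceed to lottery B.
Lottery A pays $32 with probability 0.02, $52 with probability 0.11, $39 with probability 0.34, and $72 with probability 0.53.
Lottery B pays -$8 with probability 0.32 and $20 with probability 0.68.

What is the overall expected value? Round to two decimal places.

$20.39

EV(A) = 0.02 × 32 + 0.11 × 52 + 0.34 × 39 + 0.53 × 72 = 0.64 + 5.72 + 13.26 + 38.16 = 57.78
EV(B) = 0.32 × (-8) + 0.68 × 20 = -2.56 + 13.6 = 11.04
Overall = 0.2 × 57.78 + 0.8 × 11.04 = 11.556 + 8.832 = 20.388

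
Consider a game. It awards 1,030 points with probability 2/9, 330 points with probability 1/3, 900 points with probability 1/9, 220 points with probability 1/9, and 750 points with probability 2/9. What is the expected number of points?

EV = 2/9 × 1030 + 1/3 × 330 + 1/9 × 900 + 1/9 × 220 + 2/9 × 750 = 228.8889 + 110 + 100 + 24.4444 + 166.6667 = 630

630 points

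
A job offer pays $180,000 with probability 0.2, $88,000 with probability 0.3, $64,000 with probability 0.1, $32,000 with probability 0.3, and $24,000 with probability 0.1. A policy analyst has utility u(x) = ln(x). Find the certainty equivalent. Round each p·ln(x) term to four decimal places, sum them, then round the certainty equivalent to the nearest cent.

$63,761.19

E[u] = 0.2·ln(180000) + 0.3·ln(88000) + 0.1·ln(64000) + 0.3·ln(32000) + 0.1·ln(24000) = 2.4201 + 3.4155 + 1.1067 + 3.1120 + 1.0086 = 11.0629
CE = e^11.0629 ≈ 63761.19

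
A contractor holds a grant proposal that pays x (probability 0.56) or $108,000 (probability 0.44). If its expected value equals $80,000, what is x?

x = $58,000

0.56·x + 0.44·108000 = 80000
0.56·x = 80000 − 47520 = 32480
x = 32480 / 0.56 = 58000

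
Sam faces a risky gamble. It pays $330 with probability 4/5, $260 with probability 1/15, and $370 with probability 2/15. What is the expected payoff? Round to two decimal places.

EV = 4/5 × 330 + 1/15 × 260 + 2/15 × 370 = 264 + 17.3333 + 49.3333 = 330.6667

$330.67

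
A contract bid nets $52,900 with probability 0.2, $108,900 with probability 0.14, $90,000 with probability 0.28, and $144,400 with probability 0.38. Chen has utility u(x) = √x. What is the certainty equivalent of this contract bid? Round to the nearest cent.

$102,784.36

E[u] = 0.2·√52900 + 0.14·√108900 + 0.28·√90000 + 0.38·√144400 = 0.2·230 + 0.14·330 + 0.28·300 + 0.38·380 = 320.6
CE = (320.6)² = 102784.36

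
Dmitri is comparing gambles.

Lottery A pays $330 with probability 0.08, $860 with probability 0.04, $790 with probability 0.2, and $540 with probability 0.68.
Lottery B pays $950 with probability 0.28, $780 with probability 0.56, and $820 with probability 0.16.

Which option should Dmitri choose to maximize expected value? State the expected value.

Lottery A = 0.08 × 330 + 0.04 × 860 + 0.2 × 790 + 0.68 × 540 = 26.4 + 34.4 + 158 + 367.2 = 586
Lottery B = 0.28 × 950 + 0.56 × 780 + 0.16 × 820 = 266 + 436.8 + 131.2 = 834

Lottery B ($834)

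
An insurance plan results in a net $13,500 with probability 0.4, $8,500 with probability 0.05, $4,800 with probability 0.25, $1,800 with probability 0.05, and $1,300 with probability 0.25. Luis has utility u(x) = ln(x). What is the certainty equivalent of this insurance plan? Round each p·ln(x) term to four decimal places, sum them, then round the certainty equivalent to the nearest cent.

$5,130.71

E[u] = 0.4·ln(13500) + 0.05·ln(8500) + 0.25·ln(4800) + 0.05·ln(1800) + 0.25·ln(1300) = 3.8042 + 0.4524 + 2.1191 + 0.3748 + 1.7925 = 8.5430
CE = e^8.5430 ≈ 5130.71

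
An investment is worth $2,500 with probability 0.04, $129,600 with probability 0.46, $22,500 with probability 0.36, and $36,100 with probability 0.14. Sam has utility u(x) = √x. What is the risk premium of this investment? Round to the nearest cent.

E[u] = 0.04·√2500 + 0.46·√129600 + 0.36·√22500 + 0.14·√36100 = 0.04·50 + 0.46·360 + 0.36·150 + 0.14·190 = 248.2
CE = (248.2)² = 61603.24
Risk premium = EV − CE = 72870 − 61603.24 = 11266.76

$11,266.76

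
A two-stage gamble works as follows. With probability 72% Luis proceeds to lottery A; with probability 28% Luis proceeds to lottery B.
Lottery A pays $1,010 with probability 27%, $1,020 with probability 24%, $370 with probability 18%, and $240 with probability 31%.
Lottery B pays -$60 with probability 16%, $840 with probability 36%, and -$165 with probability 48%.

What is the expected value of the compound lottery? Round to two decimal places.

$533.93

EV(A) = 0.27 × 1010 + 0.24 × 1020 + 0.18 × 370 + 0.31 × 240 = 272.7 + 244.8 + 66.6 + 74.4 = 658.5
EV(B) = 0.16 × (-60) + 0.36 × 840 + 0.48 × (-165) = -9.6 + 302.4 − 79.2 = 213.6
Overall = 0.72 × 658.5 + 0.28 × 213.6 = 474.12 + 59.808 = 533.928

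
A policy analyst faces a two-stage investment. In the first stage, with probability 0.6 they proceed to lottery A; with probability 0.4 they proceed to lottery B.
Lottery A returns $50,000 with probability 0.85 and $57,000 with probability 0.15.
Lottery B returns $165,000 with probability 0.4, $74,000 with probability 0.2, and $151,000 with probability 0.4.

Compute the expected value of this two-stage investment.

$87,110

EV(A) = 0.85 × 50000 + 0.15 × 57000 = 42500 + 8550 = 51050
EV(B) = 0.4 × 165000 + 0.2 × 74000 + 0.4 × 151000 = 66000 + 14800 + 60400 = 141200
Overall = 0.6 × 51050 + 0.4 × 141200 = 30630 + 56480 = 87110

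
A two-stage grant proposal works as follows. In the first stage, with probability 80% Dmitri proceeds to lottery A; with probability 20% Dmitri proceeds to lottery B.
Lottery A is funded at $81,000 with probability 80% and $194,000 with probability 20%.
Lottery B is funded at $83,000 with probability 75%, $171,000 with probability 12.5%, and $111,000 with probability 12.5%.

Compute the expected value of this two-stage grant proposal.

EV(A) = 0.8 × 81000 + 0.2 × 194000 = 64800 + 38800 = 103600
EV(B) = 0.75 × 83000 + 0.125 × 171000 + 0.125 × 111000 = 62250 + 21375 + 13875 = 97500
Overall = 0.8 × 103600 + 0.2 × 97500 = 82880 + 19500 = 102380

$102,380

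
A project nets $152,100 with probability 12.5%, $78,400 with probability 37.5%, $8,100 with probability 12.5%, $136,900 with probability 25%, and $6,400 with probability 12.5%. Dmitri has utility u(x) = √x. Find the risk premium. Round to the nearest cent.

E[u] = 0.125·√152100 + 0.375·√78400 + 0.125·√8100 + 0.25·√136900 + 0.125·√6400 = 0.125·390 + 0.375·280 + 0.125·90 + 0.25·370 + 0.125·80 = 267.5
CE = (267.5)² = 71556.25
Risk premium = EV − CE = 84450 − 71556.25 = 12893.75

$12,893.75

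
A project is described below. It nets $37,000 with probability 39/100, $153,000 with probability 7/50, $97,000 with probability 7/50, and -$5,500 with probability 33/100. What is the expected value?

EV = 39/100 × 37000 + 7/50 × 153000 + 7/50 × 97000 + 33/100 × (-5500) = 14430 + 21420 + 13580 − 1815 = 47615

$47,615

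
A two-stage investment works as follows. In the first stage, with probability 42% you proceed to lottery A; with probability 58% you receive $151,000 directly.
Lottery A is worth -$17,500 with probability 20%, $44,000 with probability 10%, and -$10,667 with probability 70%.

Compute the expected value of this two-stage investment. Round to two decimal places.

EV(A) = 0.2 × (-17500) + 0.1 × 44000 + 0.7 × (-10667) = -3500 + 4400 − 7466.9 = -6566.9
Branch B: 151000 (certain)
Overall = 0.42 × (-6566.9) + 0.58 × 151000 = -2758.098 + 87580 = 84821.902

$84,821.90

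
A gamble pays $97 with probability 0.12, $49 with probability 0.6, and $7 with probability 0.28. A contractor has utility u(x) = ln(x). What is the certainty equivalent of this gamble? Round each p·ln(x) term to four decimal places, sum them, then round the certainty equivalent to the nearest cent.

E[u] = 0.12·ln(97) + 0.6·ln(49) + 0.28·ln(7) = 0.5490 + 2.3351 + 0.5449 = 3.4290
CE = e^3.4290 ≈ 30.85

$30.85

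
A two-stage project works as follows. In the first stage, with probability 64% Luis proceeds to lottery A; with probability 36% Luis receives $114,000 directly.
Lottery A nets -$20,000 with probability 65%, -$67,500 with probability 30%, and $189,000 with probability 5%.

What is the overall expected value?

EV(A) = 0.65 × (-20000) + 0.3 × (-67500) + 0.05 × 189000 = -13000 − 20250 + 9450 = -23800
Branch B: 114000 (certain)
Overall = 0.64 × (-23800) + 0.36 × 114000 = -15232 + 41040 = 25808

$25,808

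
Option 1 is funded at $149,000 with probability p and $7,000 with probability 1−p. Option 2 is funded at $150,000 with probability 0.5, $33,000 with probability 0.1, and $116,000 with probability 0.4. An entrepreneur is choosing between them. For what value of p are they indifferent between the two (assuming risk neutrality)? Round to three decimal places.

p = 0.829

EV(Option 2) = 0.5 × 150000 + 0.1 × 33000 + 0.4 × 116000 = 75000 + 3300 + 46400 = 124700
p·149000 + (1−p)·7000 = 124700
142000p + 7000 = 124700
p = (124700 − 7000) / 142000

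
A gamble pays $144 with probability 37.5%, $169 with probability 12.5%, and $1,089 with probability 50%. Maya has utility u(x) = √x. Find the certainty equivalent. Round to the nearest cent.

E[u] = 0.375·√144 + 0.125·√169 + 0.5·√1089 = 0.375·12 + 0.125·13 + 0.5·33 = 22.625
CE = (22.625)² = 511.890625

$511.89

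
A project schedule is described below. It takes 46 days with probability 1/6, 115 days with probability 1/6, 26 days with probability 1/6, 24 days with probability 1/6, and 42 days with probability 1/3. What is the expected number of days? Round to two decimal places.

EV = 1/6 × 46 + 1/6 × 115 + 1/6 × 26 + 1/6 × 24 + 1/3 × 42 = 7.6667 + 19.1667 + 4.3333 + 4 + 14 = 49.1667

49.17 days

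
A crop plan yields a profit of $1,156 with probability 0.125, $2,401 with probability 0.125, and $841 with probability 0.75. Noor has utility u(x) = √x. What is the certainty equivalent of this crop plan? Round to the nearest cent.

E[u] = 0.125·√1156 + 0.125·√2401 + 0.75·√841 = 0.125·34 + 0.125·49 + 0.75·29 = 32.125
CE = (32.125)² = 1032.015625

$1,032.02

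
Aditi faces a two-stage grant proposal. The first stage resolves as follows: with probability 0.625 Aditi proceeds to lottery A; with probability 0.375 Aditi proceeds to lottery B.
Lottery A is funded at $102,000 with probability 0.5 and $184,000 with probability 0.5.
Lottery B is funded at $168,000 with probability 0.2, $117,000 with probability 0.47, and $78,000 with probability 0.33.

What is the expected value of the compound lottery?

EV(A) = 0.5 × 102000 + 0.5 × 184000 = 51000 + 92000 = 143000
EV(B) = 0.2 × 168000 + 0.47 × 117000 + 0.33 × 78000 = 33600 + 54990 + 25740 = 114330
Overall = 0.625 × 143000 + 0.375 × 114330 = 89375 + 42873.75 = 132248.75

$132,248.75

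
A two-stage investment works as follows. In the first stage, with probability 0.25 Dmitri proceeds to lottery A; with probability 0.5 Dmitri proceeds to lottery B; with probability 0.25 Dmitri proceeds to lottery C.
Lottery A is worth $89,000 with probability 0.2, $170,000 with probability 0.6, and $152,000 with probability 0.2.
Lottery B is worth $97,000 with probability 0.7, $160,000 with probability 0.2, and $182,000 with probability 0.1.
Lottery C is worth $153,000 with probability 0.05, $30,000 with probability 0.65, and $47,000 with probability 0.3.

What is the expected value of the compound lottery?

$106,912.50

EV(A) = 0.2 × 89000 + 0.6 × 170000 + 0.2 × 152000 = 17800 + 102000 + 30400 = 150200
EV(B) = 0.7 × 97000 + 0.2 × 160000 + 0.1 × 182000 = 67900 + 32000 + 18200 = 118100
EV(C) = 0.05 × 153000 + 0.65 × 30000 + 0.3 × 47000 = 7650 + 19500 + 14100 = 41250
Overall = 0.25 × 150200 + 0.5 × 118100 + 0.25 × 41250 = 37550 + 59050 + 10312.5 = 106912.5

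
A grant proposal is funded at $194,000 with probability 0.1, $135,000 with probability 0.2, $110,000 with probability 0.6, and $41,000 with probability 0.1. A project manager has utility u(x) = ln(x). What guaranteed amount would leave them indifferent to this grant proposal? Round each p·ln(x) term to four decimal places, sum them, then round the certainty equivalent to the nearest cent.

E[u] = 0.1·ln(194000) + 0.2·ln(135000) + 0.6·ln(110000) + 0.1·ln(41000) = 1.2176 + 2.3626 + 6.9649 + 1.0621 = 11.6072
CE = e^11.6072 ≈ 109886.14

$109,886.14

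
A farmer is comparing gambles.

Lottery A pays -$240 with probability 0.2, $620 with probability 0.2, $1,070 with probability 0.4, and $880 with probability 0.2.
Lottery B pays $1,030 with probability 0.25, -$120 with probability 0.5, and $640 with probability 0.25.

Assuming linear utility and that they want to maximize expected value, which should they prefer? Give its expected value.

Lottery A ($680)

Lottery A = 0.2 × (-240) + 0.2 × 620 + 0.4 × 1070 + 0.2 × 880 = -48 + 124 + 428 + 176 = 680
Lottery B = 0.25 × 1030 + 0.5 × (-120) + 0.25 × 640 = 257.5 − 60 + 160 = 357.5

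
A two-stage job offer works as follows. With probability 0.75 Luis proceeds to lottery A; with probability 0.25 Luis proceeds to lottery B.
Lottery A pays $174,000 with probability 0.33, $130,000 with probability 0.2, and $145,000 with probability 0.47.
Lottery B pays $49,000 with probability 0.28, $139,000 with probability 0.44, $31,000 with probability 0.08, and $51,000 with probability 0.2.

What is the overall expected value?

$135,567.50

EV(A) = 0.33 × 174000 + 0.2 × 130000 + 0.47 × 145000 = 57420 + 26000 + 68150 = 151570
EV(B) = 0.28 × 49000 + 0.44 × 139000 + 0.08 × 31000 + 0.2 × 51000 = 13720 + 61160 + 2480 + 10200 = 87560
Overall = 0.75 × 151570 + 0.25 × 87560 = 113677.5 + 21890 = 135567.5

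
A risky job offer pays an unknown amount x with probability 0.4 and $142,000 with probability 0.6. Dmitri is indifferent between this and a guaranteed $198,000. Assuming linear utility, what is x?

x = $282,000

0.4·x + 0.6·142000 = 198000
0.4·x = 198000 − 85200 = 112800
x = 112800 / 0.4 = 282000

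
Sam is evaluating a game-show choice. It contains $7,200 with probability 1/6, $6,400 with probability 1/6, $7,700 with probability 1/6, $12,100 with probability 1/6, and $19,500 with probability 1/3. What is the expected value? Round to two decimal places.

EV = 1/6 × 7200 + 1/6 × 6400 + 1/6 × 7700 + 1/6 × 12100 + 1/3 × 19500 = 1200 + 1066.6667 + 1283.3333 + 2016.6667 + 6500 = 12066.6667

$12,066.67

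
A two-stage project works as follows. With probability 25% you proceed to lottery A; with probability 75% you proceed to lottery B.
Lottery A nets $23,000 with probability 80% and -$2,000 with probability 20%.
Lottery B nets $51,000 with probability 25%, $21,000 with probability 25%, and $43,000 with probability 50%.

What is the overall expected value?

EV(A) = 0.8 × 23000 + 0.2 × (-2000) = 18400 − 400 = 18000
EV(B) = 0.25 × 51000 + 0.25 × 21000 + 0.5 × 43000 = 12750 + 5250 + 21500 = 39500
Overall = 0.25 × 18000 + 0.75 × 39500 = 4500 + 29625 = 34125

$34,125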